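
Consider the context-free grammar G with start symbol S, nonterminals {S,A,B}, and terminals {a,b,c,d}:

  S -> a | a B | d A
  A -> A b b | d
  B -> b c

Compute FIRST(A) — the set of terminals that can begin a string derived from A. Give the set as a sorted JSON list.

Compute FIRST by fixpoint:
pass 1:
  A via A→d: +{d}
  B via B→b c: +{b}
  S via S→a: +{a}
  S via S→d A: +{d}
  FIRST(S)={a,d}  FIRST(A)={d}  FIRST(B)={b}
pass 2: — fixpoint
  FIRST(S)={a,d}  FIRST(A)={d}  FIRST(B)={b}

FIRST(A) = ["d"]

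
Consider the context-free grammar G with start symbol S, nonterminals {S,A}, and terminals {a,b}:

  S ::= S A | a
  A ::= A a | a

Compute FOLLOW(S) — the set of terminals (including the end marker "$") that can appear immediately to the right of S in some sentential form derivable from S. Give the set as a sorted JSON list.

Compute FIRST by fixpoint:
pass 1:
  A via A→a: +{a}
  S via S→a: +{a}
  FIRST(S)={a}  FIRST(A)={a}
pass 2: (no change)
  FIRST(S)={a}  FIRST(A)={a}

FOLLOW iteration:
FOLLOW(S) := {$}
iter 1:
  A→A a: FOLLOW(A) ⊇ FIRST(a) = {a}; new: +{a}
  S→S A: FOLLOW(S) ⊇ FIRST(A) = {a}; new: +{a}
  S→S A: FOLLOW(A) ⊇ FOLLOW(S) ⊇ {$,a}; new: +{$}
  S: {$,a}  A: {$,a}
iter 2: (stable)
  S: {$,a}  A: {$,a}

FOLLOW(S) = ["$", "a"]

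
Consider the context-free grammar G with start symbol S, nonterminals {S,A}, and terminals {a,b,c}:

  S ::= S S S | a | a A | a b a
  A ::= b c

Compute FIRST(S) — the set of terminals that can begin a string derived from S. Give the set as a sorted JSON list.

FIRST sets, iterate to fixpoint:
round 1:
  A via A→b c: +{b}
  S via S→a: +{a}
  FIRST[S]={a}  FIRST[A]={b}
round 2: done
  FIRST[S]={a}  FIRST[A]={b}

FIRST(S) = ["a"]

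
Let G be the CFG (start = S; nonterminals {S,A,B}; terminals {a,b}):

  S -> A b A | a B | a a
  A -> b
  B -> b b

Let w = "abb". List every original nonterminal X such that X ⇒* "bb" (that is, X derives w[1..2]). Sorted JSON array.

Convert to CNF:
  S -> A X2 | T1 B | T1 T1
  A -> b
  B -> T0 T0
  T0 -> b
  T1 -> a
  X2 -> T0 A

Fill CYK table bottom-up, restricted to cells inside w[1..2]:
  [1..1]={A,T0}  "b"  orig:{A}
  [2..2]={A,T0}  "b"  orig:{A}
  [1..2]={B,X2}  "bb"  orig:{B}

Original NTs in T[1,2] deriving "bb": ["B"]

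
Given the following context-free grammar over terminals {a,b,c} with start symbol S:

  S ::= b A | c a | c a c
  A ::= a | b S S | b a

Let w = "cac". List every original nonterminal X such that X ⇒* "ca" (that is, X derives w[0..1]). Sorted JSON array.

CNF form of G:
  S -> T0 A | T2 T1 | T2 X4
  A -> T0 T1 | T0 X3 | a
  T0 -> b
  T1 -> a
  T2 -> c
  X3 -> S S
  X4 -> T1 T2

CYK table (by increasing span), restricted to cells inside w[0..1]:
  [0..0]={T2}  "c"  orig:{}
  [1..1]={A,T1}  "a"  orig:{A}
  [0..1]={S}  "ca"

Original NTs in T[0,1] deriving "ca": ["S"]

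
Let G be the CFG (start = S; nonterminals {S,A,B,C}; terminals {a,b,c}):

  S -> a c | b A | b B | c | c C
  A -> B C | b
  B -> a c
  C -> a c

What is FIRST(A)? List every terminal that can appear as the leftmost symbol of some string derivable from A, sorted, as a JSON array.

FIRST sets, iterate to fixpoint:
pass 1:
  A via A→b: +{b}
  B via B→a c: +{a}
  C via C→a c: +{a}
  S via S→a c: +{a}
  S via S→b A: +{b}
  S via S→c: +{c}
  FIRST(S)={a,b,c}  FIRST(A)={b}  FIRST(B)={a}  FIRST(C)={a}
pass 2:
  A via A→B C: +{a}
  FIRST(S)={a,b,c}  FIRST(A)={a,b}  FIRST(B)={a}  FIRST(C)={a}
pass 3: (stable)
  FIRST(S)={a,b,c}  FIRST(A)={a,b}  FIRST(B)={a}  FIRST(C)={a}

FIRST(A) = ["a", "b"]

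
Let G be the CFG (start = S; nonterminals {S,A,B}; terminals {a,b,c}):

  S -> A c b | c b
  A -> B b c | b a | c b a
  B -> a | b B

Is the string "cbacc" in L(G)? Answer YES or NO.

CNF form of G:
  S -> A X5 | T1 T0
  A -> B X3 | T0 T2 | T1 X4
  B -> T0 B | a
  T0 -> b
  T1 -> c
  T2 -> a
  X3 -> T0 T1
  X4 -> T0 T2
  X5 -> T1 T0

CYK fill:
  T[0,0] 'c' = {T1}  orig:{}
  T[1,1] 'b' = {T0}  orig:{}
  T[2,2] 'a' = {B,T2}  orig:{B}
  T[3,3] 'c' = {T1}  orig:{}
  T[4,4] 'c' = {T1}  orig:{}
  T[0,1] 'cb' = {S,X5}  orig:{S}
  T[1,2] 'ba' = {A,B,X4}  orig:{A,B}
  T[2,3] 'ac' = ∅
  T[3,4] 'cc' = ∅
  T[0,2] 'cba' = {A}
  T[1,3] 'bac' = ∅
  T[2,4] 'acc' = ∅
  T[0,3] 'cbac' = ∅
  T[1,4] 'bacc' = ∅
  T[0,4] 'cbacc' = ∅

S ∉ T[0,4] ⇒ NO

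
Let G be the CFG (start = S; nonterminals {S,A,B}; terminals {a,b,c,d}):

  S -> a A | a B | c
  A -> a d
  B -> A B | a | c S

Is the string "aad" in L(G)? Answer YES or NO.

CNF form of G:
  S -> T0 A | T0 B | c
  A -> T0 T1
  B -> A B | T2 S | a
  T0 -> a
  T1 -> d
  T2 -> c

CYK fill:
  T[0,0] 'a' = {B,T0}  orig:{B}
  T[1,1] 'a' = {B,T0}  orig:{B}
  T[2,2] 'd' = {T1}  orig:{}
  T[0,1] 'aa' = {S}
  T[1,2] 'ad' = {A}
  T[0,2] 'aad' = {S}

S ∈ T[0,2] ⇒ YES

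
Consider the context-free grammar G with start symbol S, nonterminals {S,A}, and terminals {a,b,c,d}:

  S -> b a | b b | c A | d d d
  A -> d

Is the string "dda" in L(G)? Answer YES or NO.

CNF form of G:
  S -> T0 T0 | T0 T1 | T2 A | T3 X4
  A -> d
  T0 -> b
  T1 -> a
  T2 -> c
  T3 -> d
  X4 -> T3 T3

CYK fill:
  [0..0]={A,T3}  "d"  orig:{A}
  [1..1]={A,T3}  "d"  orig:{A}
  [2..2]={T1}  "a"  orig:{}
  [0..1]={X4}  "dd"  orig:{}
  [1..2]=∅  "da"
  [0..2]=∅  "dda"

S ∉ T[0,2] ⇒ NO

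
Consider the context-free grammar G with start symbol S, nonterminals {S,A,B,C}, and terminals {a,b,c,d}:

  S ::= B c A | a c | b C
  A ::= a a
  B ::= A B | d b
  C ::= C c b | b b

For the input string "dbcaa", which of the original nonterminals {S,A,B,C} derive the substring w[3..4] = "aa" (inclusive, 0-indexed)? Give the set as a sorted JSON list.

Convert to CNF:
  S -> B X5 | T0 T3 | T2 C
  A -> T0 T0
  B -> A B | T1 T2
  C -> C X4 | T2 T2
  T0 -> a
  T1 -> d
  T2 -> b
  T3 -> c
  X4 -> T3 T2
  X5 -> T3 A

CYK table (by increasing span) (cells [i..j] with 3 ≤ i ≤ j ≤ 4 only):
  [3..3]={T0}  "a"  orig:{}
  [4..4]={T0}  "a"  orig:{}
  [3..4]={A}  "aa"

Original NTs in T[3,4] deriving "aa": ["A"]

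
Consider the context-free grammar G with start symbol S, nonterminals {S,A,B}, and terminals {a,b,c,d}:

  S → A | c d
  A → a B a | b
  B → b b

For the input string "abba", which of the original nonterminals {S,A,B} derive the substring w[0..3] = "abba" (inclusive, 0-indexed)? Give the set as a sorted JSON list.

CNF form of G:
  S -> T0 X5 | T2 T3 | b
  A -> T0 X4 | b
  B -> T1 T1
  T0 -> a
  T1 -> b
  T2 -> c
  T3 -> d
  X4 -> B T0
  X5 -> B T0

Fill CYK table bottom-up — only the sub-triangle for w[0..3]:
  cell(0,0) a: {T0}  orig:{}
  cell(1,1) b: {A,S,T1}  orig:{A,S}
  cell(2,2) b: {A,S,T1}  orig:{A,S}
  cell(3,3) a: {T0}  orig:{}
  cell(0,1) ab: ∅
  cell(1,2) bb: {B}
  cell(2,3) ba: ∅
  cell(0,2) abb: ∅
  cell(1,3) bba: {X4,X5}  orig:{}
  cell(0,3) abba: {A,S}

Original NTs in T[0,3] deriving "abba": ["A", "S"]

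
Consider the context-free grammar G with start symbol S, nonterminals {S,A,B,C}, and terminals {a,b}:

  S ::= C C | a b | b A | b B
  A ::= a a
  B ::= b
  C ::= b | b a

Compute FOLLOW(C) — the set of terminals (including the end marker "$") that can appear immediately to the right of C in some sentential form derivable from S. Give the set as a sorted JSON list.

Compute FIRST by fixpoint:
pass 1:
  A via A→a a: +{a}
  B via B→b: +{b}
  C via C→b: +{b}
  S via S→C C: +{b}
  S via S→a b: +{a}
  FIRST(S)={a,b}  FIRST(A)={a}  FIRST(B)={b}  FIRST(C)={b}
pass 2: done
  FIRST(S)={a,b}  FIRST(A)={a}  FIRST(B)={b}  FIRST(C)={b}

Compute FOLLOW by fixpoint:
FOLLOW(S) := {$}
[1]
  S→C C: FOLLOW(C) ⊇ FIRST(C) = {b}; new: +{b}
  S→C C: FOLLOW(C) ⊇ FOLLOW(S) ⊇ {$}; new: +{$}
  S→b A: FOLLOW(A) ⊇ FOLLOW(S) ⊇ {$}; new: +{$}
  S→b B: FOLLOW(B) ⊇ FOLLOW(S) ⊇ {$}; new: +{$}
  FOLLOW[S]={$}  FOLLOW[A]={$}  FOLLOW[B]={$}  FOLLOW[C]={$,b}
[2] done
  FOLLOW[S]={$}  FOLLOW[A]={$}  FOLLOW[B]={$}  FOLLOW[C]={$,b}

FOLLOW(C) = ["$", "b"]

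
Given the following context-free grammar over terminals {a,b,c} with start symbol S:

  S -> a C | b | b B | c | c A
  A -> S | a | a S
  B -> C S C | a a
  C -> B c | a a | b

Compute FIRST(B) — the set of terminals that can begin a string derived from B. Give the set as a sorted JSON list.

FIRST sets, iterate to fixpoint:
[1]
  A via A→a: +{a}
  B via B→a a: +{a}
  C via C→B c: +{a}
  C via C→b: +{b}
  S via S→a C: +{a}
  S via S→b: +{b}
  S via S→c: +{c}
  FIRST(S)={a,b,c}  FIRST(A)={a}  FIRST(B)={a}  FIRST(C)={a,b}
[2]
  A via A→S: +{b,c}
  B via B→C S C: +{b}
  FIRST(S)={a,b,c}  FIRST(A)={a,b,c}  FIRST(B)={a,b}  FIRST(C)={a,b}
[3] (stable)
  FIRST(S)={a,b,c}  FIRST(A)={a,b,c}  FIRST(B)={a,b}  FIRST(C)={a,b}

FIRST(B) = ["a", "b"]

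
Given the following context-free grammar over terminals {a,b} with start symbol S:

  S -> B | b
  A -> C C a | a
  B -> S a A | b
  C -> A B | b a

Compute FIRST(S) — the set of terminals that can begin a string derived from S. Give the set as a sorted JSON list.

Compute FIRST by fixpoint:
iter 1:
  A via A→a: +{a}
  B via B→b: +{b}
  C via C→A B: +{a}
  C via C→b a: +{b}
  S via S→B: +{b}
  S: {b}  A: {a}  B: {b}  C: {a,b}
iter 2:
  A via A→C C a: +{b}
  S: {b}  A: {a,b}  B: {b}  C: {a,b}
iter 3: done
  S: {b}  A: {a,b}  B: {b}  C: {a,b}

FIRST(S) = ["b"]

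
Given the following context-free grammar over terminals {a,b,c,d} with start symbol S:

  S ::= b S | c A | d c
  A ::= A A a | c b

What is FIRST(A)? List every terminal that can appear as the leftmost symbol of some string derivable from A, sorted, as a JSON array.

Compute FIRST by fixpoint:
round 1:
  A via A→c b: +{c}
  S via S→b S: +{b}
  S via S→c A: +{c}
  S via S→d c: +{d}
  S: {b,c,d}  A: {c}
round 2: (no change)
  S: {b,c,d}  A: {c}

FIRST(A) = ["c"]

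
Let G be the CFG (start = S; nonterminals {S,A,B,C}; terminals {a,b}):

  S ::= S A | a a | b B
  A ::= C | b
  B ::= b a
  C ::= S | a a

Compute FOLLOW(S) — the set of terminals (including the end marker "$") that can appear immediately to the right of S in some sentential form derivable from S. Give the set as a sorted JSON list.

FIRST iteration:
[1]
  A via A→b: +{b}
  B via B→b a: +{b}
  C via C→a a: +{a}
  S via S→a a: +{a}
  S via S→b B: +{b}
  S: {a,b}  A: {b}  B: {b}  C: {a}
[2]
  A via A→C: +{a}
  C via C→S: +{b}
  S: {a,b}  A: {a,b}  B: {b}  C: {a,b}
[3] (no change)
  S: {a,b}  A: {a,b}  B: {b}  C: {a,b}

Compute FOLLOW by fixpoint:
initialize: $ ∈ FOLLOW(S)
[1]
  S→S A: FOLLOW(S) ⊇ FIRST(A) = {a,b}; new: +{a,b}
  S→S A: FOLLOW(A) ⊇ FOLLOW(S) ⊇ {$,a,b}; new: +{$,a,b}
  S→b B: FOLLOW(B) ⊇ FOLLOW(S) ⊇ {$,a,b}; new: +{$,a,b}
  FOLLOW(S)={$,a,b}  FOLLOW(A)={$,a,b}  FOLLOW(B)={$,a,b}  FOLLOW(C)={}
[2]
  A→C: FOLLOW(C) ⊇ FOLLOW(A) ⊇ {$,a,b}; new: +{$,a,b}
  FOLLOW(S)={$,a,b}  FOLLOW(A)={$,a,b}  FOLLOW(B)={$,a,b}  FOLLOW(C)={$,a,b}
[3] — fixpoint
  FOLLOW(S)={$,a,b}  FOLLOW(A)={$,a,b}  FOLLOW(B)={$,a,b}  FOLLOW(C)={$,a,b}

FOLLOW(S) = ["$", "a", "b"]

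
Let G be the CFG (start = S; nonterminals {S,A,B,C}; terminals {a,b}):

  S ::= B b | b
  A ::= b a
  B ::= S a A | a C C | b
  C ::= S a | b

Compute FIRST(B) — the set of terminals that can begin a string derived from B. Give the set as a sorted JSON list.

FIRST sets, iterate to fixpoint:
[1]
  A via A→b a: +{b}
  B via B→a C C: +{a}
  B via B→b: +{b}
  C via C→b: +{b}
  S via S→B b: +{a,b}
  FIRST(S)={a,b}  FIRST(A)={b}  FIRST(B)={a,b}  FIRST(C)={b}
[2]
  C via C→S a: +{a}
  FIRST(S)={a,b}  FIRST(A)={b}  FIRST(B)={a,b}  FIRST(C)={a,b}
[3] done
  FIRST(S)={a,b}  FIRST(A)={b}  FIRST(B)={a,b}  FIRST(C)={a,b}

FIRST(B) = ["a", "b"]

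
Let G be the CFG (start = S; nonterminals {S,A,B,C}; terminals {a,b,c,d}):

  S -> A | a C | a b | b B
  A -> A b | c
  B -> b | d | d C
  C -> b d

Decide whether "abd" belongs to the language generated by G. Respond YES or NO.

CNF form of G:
  S -> A T0 | T0 B | T2 C | T2 T0 | c
  A -> A T0 | c
  B -> T1 C | b | d
  C -> T0 T1
  T0 -> b
  T1 -> d
  T2 -> a

CYK fill:
  [0..0]={T2}  "a"  orig:{}
  [1..1]={B,T0}  "b"  orig:{B}
  [2..2]={B,T1}  "d"  orig:{B}
  [0..1]={S}  "ab"
  [1..2]={C,S}  "bd"
  [0..2]={S}  "abd"

S ∈ T[0,2] ⇒ YES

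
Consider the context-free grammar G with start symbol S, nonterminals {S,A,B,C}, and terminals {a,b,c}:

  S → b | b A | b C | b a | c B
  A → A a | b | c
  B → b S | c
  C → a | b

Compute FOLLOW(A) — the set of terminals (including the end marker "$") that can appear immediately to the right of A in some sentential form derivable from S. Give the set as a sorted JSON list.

FIRST sets, iterate to fixpoint:
pass 1:
  A via A→b: +{b}
  A via A→c: +{c}
  B via B→b S: +{b}
  B via B→c: +{c}
  C via C→a: +{a}
  C via C→b: +{b}
  S via S→b: +{b}
  S via S→c B: +{c}
  FIRST[S]={b,c}  FIRST[A]={b,c}  FIRST[B]={b,c}  FIRST[C]={a,b}
pass 2: done
  FIRST[S]={b,c}  FIRST[A]={b,c}  FIRST[B]={b,c}  FIRST[C]={a,b}

Compute FOLLOW by fixpoint:
FOLLOW(S) := {$}
round 1:
  A→A a: FOLLOW(A) ⊇ FIRST(a) = {a}; new: +{a}
  S→b A: FOLLOW(A) ⊇ FOLLOW(S) ⊇ {$}; new: +{$}
  S→b C: FOLLOW(C) ⊇ FOLLOW(S) ⊇ {$}; new: +{$}
  S→c B: FOLLOW(B) ⊇ FOLLOW(S) ⊇ {$}; new: +{$}
  FOLLOW[S]={$}  FOLLOW[A]={$,a}  FOLLOW[B]={$}  FOLLOW[C]={$}
round 2: — fixpoint
  FOLLOW[S]={$}  FOLLOW[A]={$,a}  FOLLOW[B]={$}  FOLLOW[C]={$}

FOLLOW(A) = ["$", "a"]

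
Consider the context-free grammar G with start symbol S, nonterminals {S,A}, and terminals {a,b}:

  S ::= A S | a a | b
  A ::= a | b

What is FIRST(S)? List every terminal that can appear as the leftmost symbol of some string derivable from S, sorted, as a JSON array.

Compute FIRST by fixpoint:
pass 1:
  A via A→a: +{a}
  A via A→b: +{b}
  S via S→A S: +{a,b}
  FIRST(S)={a,b}  FIRST(A)={a,b}
pass 2: — fixpoint
  FIRST(S)={a,b}  FIRST(A)={a,b}

FIRST(S) = ["a", "b"]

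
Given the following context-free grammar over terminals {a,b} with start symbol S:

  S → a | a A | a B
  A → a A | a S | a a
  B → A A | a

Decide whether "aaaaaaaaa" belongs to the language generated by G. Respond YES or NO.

CNF form of G:
  S -> T0 A | T0 B | a
  A -> T0 A | T0 S | T0 T0
  B -> A A | a
  T0 -> a

CYK table (by increasing span):
  cell(0,0) a: {B,S,T0}  orig:{B,S}
  cell(1,1) a: {B,S,T0}  orig:{B,S}
  cell(2,2) a: {B,S,T0}  orig:{B,S}
  cell(3,3) a: {B,S,T0}  orig:{B,S}
  cell(4,4) a: {B,S,T0}  orig:{B,S}
  cell(5,5) a: {B,S,T0}  orig:{B,S}
  cell(6,6) a: {B,S,T0}  orig:{B,S}
  cell(7,7) a: {B,S,T0}  orig:{B,S}
  cell(8,8) a: {B,S,T0}  orig:{B,S}
  cell(0,1) aa: {A,S}
  cell(1,2) aa: {A,S}
  cell(2,3) aa: {A,S}
  cell(3,4) aa: {A,S}
  cell(4,5) aa: {A,S}
  cell(5,6) aa: {A,S}
  cell(6,7) aa: {A,S}
  cell(7,8) aa: {A,S}
  cell(0,2) aaa: {A,S}
  cell(1,3) aaa: {A,S}
  cell(2,4) aaa: {A,S}
  cell(3,5) aaa: {A,S}
  cell(4,6) aaa: {A,S}
  cell(5,7) aaa: {A,S}
  cell(6,8) aaa: {A,S}
  cell(0,3) aaaa: {A,B,S}
  cell(1,4) aaaa: {A,B,S}
  cell(2,5) aaaa: {A,B,S}
  cell(3,6) aaaa: {A,B,S}
  cell(4,7) aaaa: {A,B,S}
  cell(5,8) aaaa: {A,B,S}
  cell(0,4) aaaaa: {A,B,S}
  cell(1,5) aaaaa: {A,B,S}
  cell(2,6) aaaaa: {A,B,S}
  cell(3,7) aaaaa: {A,B,S}
  cell(4,8) aaaaa: {A,B,S}
  cell(0,5) aaaaaa: {A,B,S}
  cell(1,6) aaaaaa: {A,B,S}
  cell(2,7) aaaaaa: {A,B,S}
  cell(3,8) aaaaaa: {A,B,S}
  cell(0,6) aaaaaaa: {A,B,S}
  cell(1,7) aaaaaaa: {A,B,S}
  cell(2,8) aaaaaaa: {A,B,S}
  cell(0,7) aaaaaaaa: {A,B,S}
  cell(1,8) aaaaaaaa: {A,B,S}
  cell(0,8) aaaaaaaaa: {A,B,S}

S ∈ T[0,8] ⇒ YES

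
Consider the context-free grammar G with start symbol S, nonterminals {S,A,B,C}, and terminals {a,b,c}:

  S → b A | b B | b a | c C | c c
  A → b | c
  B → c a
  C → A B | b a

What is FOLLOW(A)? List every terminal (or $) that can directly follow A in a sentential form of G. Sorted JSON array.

Compute FIRST by fixpoint:
iter 1:
  A via A→b: +{b}
  A via A→c: +{c}
  B via B→c a: +{c}
  C via C→A B: +{b,c}
  S via S→b A: +{b}
  S via S→c C: +{c}
  FIRST[S]={b,c}  FIRST[A]={b,c}  FIRST[B]={c}  FIRST[C]={b,c}
iter 2: — fixpoint
  FIRST[S]={b,c}  FIRST[A]={b,c}  FIRST[B]={c}  FIRST[C]={b,c}

Compute FOLLOW by fixpoint:
FOLLOW(S) := {$}
round 1:
  C→A B: FOLLOW(A) ⊇ FIRST(B) = {c}; new: +{c}
  S→b A: FOLLOW(A) ⊇ FOLLOW(S) ⊇ {$}; new: +{$}
  S→b B: FOLLOW(B) ⊇ FOLLOW(S) ⊇ {$}; new: +{$}
  S→c C: FOLLOW(C) ⊇ FOLLOW(S) ⊇ {$}; new: +{$}
  S: {$}  A: {$,c}  B: {$}  C: {$}
round 2: (stable)
  S: {$}  A: {$,c}  B: {$}  C: {$}

FOLLOW(A) = ["$", "c"]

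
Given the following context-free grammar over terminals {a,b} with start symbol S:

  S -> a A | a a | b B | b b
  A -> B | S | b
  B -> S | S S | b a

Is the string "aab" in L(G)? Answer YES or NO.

Convert to CNF:
  S -> T0 A | T0 T0 | T1 B | T1 T1
  A -> S S | T0 A | T0 T0 | T1 B | T1 T0 | T1 T1 | b
  B -> S S | T0 A | T0 T0 | T1 B | T1 T0 | T1 T1
  T0 -> a
  T1 -> b

CYK fill:
  cell(0,0) a: {T0}  orig:{}
  cell(1,1) a: {T0}  orig:{}
  cell(2,2) b: {A,T1}  orig:{A}
  cell(0,1) aa: {A,B,S}
  cell(1,2) ab: {A,B,S}
  cell(0,2) aab: {A,B,S}

S ∈ T[0,2] ⇒ YES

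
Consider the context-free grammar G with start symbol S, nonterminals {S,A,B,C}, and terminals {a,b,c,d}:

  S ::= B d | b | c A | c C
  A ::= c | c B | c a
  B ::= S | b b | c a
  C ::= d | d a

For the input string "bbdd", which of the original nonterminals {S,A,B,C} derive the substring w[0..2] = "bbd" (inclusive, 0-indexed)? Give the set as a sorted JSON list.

CNF form of G:
  S -> B T2 | T0 A | T0 C | b
  A -> T0 B | T0 T1 | c
  B -> B T2 | T0 A | T0 C | T0 T1 | T3 T3 | b
  C -> T2 T1 | d
  T0 -> c
  T1 -> a
  T2 -> d
  T3 -> b

Fill CYK table bottom-up, restricted to cells inside w[0..2]:
  cell(0,0) b: {B,S,T3}  orig:{B,S}
  cell(1,1) b: {B,S,T3}  orig:{B,S}
  cell(2,2) d: {C,T2}  orig:{C}
  cell(0,1) bb: {B}
  cell(1,2) bd: {B,S}
  cell(0,2) bbd: {B,S}

Original NTs in T[0,2] deriving "bbd": ["B", "S"]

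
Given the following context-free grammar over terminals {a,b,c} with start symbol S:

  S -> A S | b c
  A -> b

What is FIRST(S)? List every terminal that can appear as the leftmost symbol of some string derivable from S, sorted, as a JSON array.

Compute FIRST by fixpoint:
[1]
  A via A→b: +{b}
  S via S→A S: +{b}
  FIRST[S]={b}  FIRST[A]={b}
[2] (no change)
  FIRST[S]={b}  FIRST[A]={b}

FIRST(S) = ["b"]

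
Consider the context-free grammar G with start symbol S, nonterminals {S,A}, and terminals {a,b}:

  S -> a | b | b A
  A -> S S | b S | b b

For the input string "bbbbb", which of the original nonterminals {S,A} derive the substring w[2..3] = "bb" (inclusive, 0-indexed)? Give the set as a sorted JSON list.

CNF form of G:
  S -> T0 A | a | b
  A -> S S | T0 S | T0 T0
  T0 -> b

CYK table (by increasing span) (cells [i..j] with 2 ≤ i ≤ j ≤ 3 only):
  [2..2]={S,T0}  "b"  orig:{S}
  [3..3]={S,T0}  "b"  orig:{S}
  [2..3]={A}  "bb"

Original NTs in T[2,3] deriving "bb": ["A"]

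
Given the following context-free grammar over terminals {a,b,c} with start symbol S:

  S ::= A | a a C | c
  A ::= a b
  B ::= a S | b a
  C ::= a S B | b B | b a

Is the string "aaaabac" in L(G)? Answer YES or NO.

Convert to CNF:
  S -> T0 T1 | T0 X3 | c
  A -> T0 T1
  B -> T0 S | T1 T0
  C -> T0 X2 | T1 B | T1 T0
  T0 -> a
  T1 -> b
  X2 -> S B
  X3 -> T0 C

Fill CYK table bottom-up:
  [0..0]={T0}  "a"  orig:{}
  [1..1]={T0}  "a"  orig:{}
  [2..2]={T0}  "a"  orig:{}
  [3..3]={T0}  "a"  orig:{}
  [4..4]={T1}  "b"  orig:{}
  [5..5]={T0}  "a"  orig:{}
  [6..6]={S}  "c"
  [0..1]=∅  "aa"
  [1..2]=∅  "aa"
  [2..3]=∅  "aa"
  [3..4]={A,S}  "ab"
  [4..5]={B,C}  "ba"
  [5..6]={B}  "ac"
  [0..2]=∅  "aaa"
  [1..3]=∅  "aaa"
  [2..4]={B}  "aab"
  [3..5]={X3}  "aba"  orig:{}
  [4..6]={C}  "bac"
  [0..3]=∅  "aaaa"
  [1..4]=∅  "aaab"
  [2..5]={S}  "aaba"
  [3..6]={X2,X3}  "abac"  orig:{}
  [0..4]=∅  "aaaab"
  [1..5]={B}  "aaaba"
  [2..6]={C,S}  "aabac"
  [0..5]=∅  "aaaaba"
  [1..6]={B,X3}  "aaabac"  orig:{B}
  [0..6]={S}  "aaaabac"

S ∈ T[0,6] ⇒ YES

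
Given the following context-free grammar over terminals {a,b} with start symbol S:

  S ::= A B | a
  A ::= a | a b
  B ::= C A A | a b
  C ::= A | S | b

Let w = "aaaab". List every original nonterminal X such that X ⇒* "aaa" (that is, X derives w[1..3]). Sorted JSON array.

CNF form of G:
  S -> A B | a
  A -> T0 T1 | a
  B -> C X2 | T0 T1
  C -> A B | T0 T1 | a | b
  T0 -> a
  T1 -> b
  X2 -> A A

CYK fill, restricted to cells inside w[1..3]:
  cell(1,1) a: {A,C,S,T0}  orig:{A,C,S}
  cell(2,2) a: {A,C,S,T0}  orig:{A,C,S}
  cell(3,3) a: {A,C,S,T0}  orig:{A,C,S}
  cell(1,2) aa: {X2}  orig:{}
  cell(2,3) aa: {X2}  orig:{}
  cell(1,3) aaa: {B}

Original NTs in T[1,3] deriving "aaa": ["B"]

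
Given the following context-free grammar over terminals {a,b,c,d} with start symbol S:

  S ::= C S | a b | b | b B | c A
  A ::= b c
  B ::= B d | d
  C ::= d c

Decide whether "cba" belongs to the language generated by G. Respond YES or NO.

Convert to CNF:
  S -> C S | T0 B | T1 A | T3 T0 | b
  A -> T0 T1
  B -> B T2 | d
  C -> T2 T1
  T0 -> b
  T1 -> c
  T2 -> d
  T3 -> a

Fill CYK table bottom-up:
  T[0,0] 'c' = {T1}  orig:{}
  T[1,1] 'b' = {S,T0}  orig:{S}
  T[2,2] 'a' = {T3}  orig:{}
  T[0,1] 'cb' = ∅
  T[1,2] 'ba' = ∅
  T[0,2] 'cba' = ∅

S ∉ T[0,2] ⇒ NO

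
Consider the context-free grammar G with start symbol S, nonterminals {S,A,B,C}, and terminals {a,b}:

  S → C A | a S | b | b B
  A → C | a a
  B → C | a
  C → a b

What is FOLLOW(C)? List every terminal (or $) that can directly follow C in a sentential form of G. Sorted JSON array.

Compute FIRST by fixpoint:
iter 1:
  A via A→a a: +{a}
  B via B→a: +{a}
  C via C→a b: +{a}
  S via S→C A: +{a}
  S via S→b: +{b}
  FIRST(S)={a,b}  FIRST(A)={a}  FIRST(B)={a}  FIRST(C)={a}
iter 2: done
  FIRST(S)={a,b}  FIRST(A)={a}  FIRST(B)={a}  FIRST(C)={a}

FOLLOW sets:
seed FOLLOW(S) with $
pass 1:
  S→C A: FOLLOW(C) ⊇ FIRST(A) = {a}; new: +{a}
  S→C A: FOLLOW(A) ⊇ FOLLOW(S) ⊇ {$}; new: +{$}
  S→b B: FOLLOW(B) ⊇ FOLLOW(S) ⊇ {$}; new: +{$}
  S: {$}  A: {$}  B: {$}  C: {a}
pass 2:
  A→C: FOLLOW(C) ⊇ FOLLOW(A) ⊇ {$}; new: +{$}
  S: {$}  A: {$}  B: {$}  C: {$,a}
pass 3: done
  S: {$}  A: {$}  B: {$}  C: {$,a}

FOLLOW(C) = ["$", "a"]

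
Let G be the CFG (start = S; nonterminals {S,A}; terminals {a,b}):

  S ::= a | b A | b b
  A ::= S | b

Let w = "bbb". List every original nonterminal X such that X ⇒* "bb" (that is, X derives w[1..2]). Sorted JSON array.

Convert to CNF:
  S -> T0 A | T0 T0 | a
  A -> T0 A | T0 T0 | a | b
  T0 -> b

CYK table (by increasing span), restricted to cells inside w[1..2]:
  [1..1]={A,T0}  "b"  orig:{A}
  [2..2]={A,T0}  "b"  orig:{A}
  [1..2]={A,S}  "bb"

Original NTs in T[1,2] deriving "bb": ["A", "S"]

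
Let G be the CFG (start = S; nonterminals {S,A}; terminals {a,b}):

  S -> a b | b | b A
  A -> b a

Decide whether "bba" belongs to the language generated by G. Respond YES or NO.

Convert to CNF:
  S -> T0 A | T1 T0 | b
  A -> T0 T1
  T0 -> b
  T1 -> a

Fill CYK table bottom-up:
  [0..0]={S,T0}  "b"  orig:{S}
  [1..1]={S,T0}  "b"  orig:{S}
  [2..2]={T1}  "a"  orig:{}
  [0..1]=∅  "bb"
  [1..2]={A}  "ba"
  [0..2]={S}  "bba"

S ∈ T[0,2] ⇒ YES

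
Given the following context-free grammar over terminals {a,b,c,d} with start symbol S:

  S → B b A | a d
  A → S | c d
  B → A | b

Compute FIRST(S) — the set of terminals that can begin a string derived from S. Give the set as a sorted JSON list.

FIRST sets, iterate to fixpoint:
[1]
  A via A→c d: +{c}
  B via B→A: +{c}
  B via B→b: +{b}
  S via S→B b A: +{b,c}
  S via S→a d: +{a}
  S: {a,b,c}  A: {c}  B: {b,c}
[2]
  A via A→S: +{a,b}
  B via B→A: +{a}
  S: {a,b,c}  A: {a,b,c}  B: {a,b,c}
[3] done
  S: {a,b,c}  A: {a,b,c}  B: {a,b,c}

FIRST(S) = ["a", "b", "c"]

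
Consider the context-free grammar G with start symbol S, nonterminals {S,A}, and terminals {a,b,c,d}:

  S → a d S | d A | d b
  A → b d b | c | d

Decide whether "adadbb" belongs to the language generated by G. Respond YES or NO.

Convert to CNF:
  S -> T1 A | T1 T0 | T2 X4
  A -> T0 X3 | c | d
  T0 -> b
  T1 -> d
  T2 -> a
  X3 -> T1 T0
  X4 -> T1 S

CYK fill:
  [0..0]={T2}  "a"  orig:{}
  [1..1]={A,T1}  "d"  orig:{A}
  [2..2]={T2}  "a"  orig:{}
  [3..3]={A,T1}  "d"  orig:{A}
  [4..4]={T0}  "b"  orig:{}
  [5..5]={T0}  "b"  orig:{}
  [0..1]=∅  "ad"
  [1..2]=∅  "da"
  [2..3]=∅  "ad"
  [3..4]={S,X3}  "db"  orig:{S}
  [4..5]=∅  "bb"
  [0..2]=∅  "ada"
  [1..3]=∅  "dad"
  [2..4]=∅  "adb"
  [3..5]=∅  "dbb"
  [0..3]=∅  "adad"
  [1..4]=∅  "dadb"
  [2..5]=∅  "adbb"
  [0..4]=∅  "adadb"
  [1..5]=∅  "dadbb"
  [0..5]=∅  "adadbb"

S ∉ T[0,5] ⇒ NO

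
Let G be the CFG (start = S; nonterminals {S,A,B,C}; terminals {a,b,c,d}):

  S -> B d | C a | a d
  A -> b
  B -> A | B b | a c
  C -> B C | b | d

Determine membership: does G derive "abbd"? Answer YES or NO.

Convert to CNF:
  S -> B T3 | C T1 | T1 T3
  A -> b
  B -> B T0 | T1 T2 | b
  C -> B C | b | d
  T0 -> b
  T1 -> a
  T2 -> c
  T3 -> d

CYK fill:
  T[0,0] 'a' = {T1}  orig:{}
  T[1,1] 'b' = {A,B,C,T0}  orig:{A,B,C}
  T[2,2] 'b' = {A,B,C,T0}  orig:{A,B,C}
  T[3,3] 'd' = {C,T3}  orig:{C}
  T[0,1] 'ab' = ∅
  T[1,2] 'bb' = {B,C}
  T[2,3] 'bd' = {C,S}
  T[0,2] 'abb' = ∅
  T[1,3] 'bbd' = {C,S}
  T[0,3] 'abbd' = ∅

S ∉ T[0,3] ⇒ NO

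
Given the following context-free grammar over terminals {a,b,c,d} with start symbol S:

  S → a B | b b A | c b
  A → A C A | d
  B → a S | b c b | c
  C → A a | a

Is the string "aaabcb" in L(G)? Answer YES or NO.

Convert to CNF:
  S -> T0 B | T1 X5 | T2 T1
  A -> A X3 | d
  B -> T0 S | T1 X4 | c
  C -> A T0 | a
  T0 -> a
  T1 -> b
  T2 -> c
  X3 -> C A
  X4 -> T2 T1
  X5 -> T1 A

CYK fill:
  T[0,0] 'a' = {C,T0}  orig:{C}
  T[1,1] 'a' = {C,T0}  orig:{C}
  T[2,2] 'a' = {C,T0}  orig:{C}
  T[3,3] 'b' = {T1}  orig:{}
  T[4,4] 'c' = {B,T2}  orig:{B}
  T[5,5] 'b' = {T1}  orig:{}
  T[0,1] 'aa' = ∅
  T[1,2] 'aa' = ∅
  T[2,3] 'ab' = ∅
  T[3,4] 'bc' = ∅
  T[4,5] 'cb' = {S,X4}  orig:{S}
  T[0,2] 'aaa' = ∅
  T[1,3] 'aab' = ∅
  T[2,4] 'abc' = ∅
  T[3,5] 'bcb' = {B}
  T[0,3] 'aaab' = ∅
  T[1,4] 'aabc' = ∅
  T[2,5] 'abcb' = {S}
  T[0,4] 'aaabc' = ∅
  T[1,5] 'aabcb' = {B}
  T[0,5] 'aaabcb' = {S}

S ∈ T[0,5] ⇒ YES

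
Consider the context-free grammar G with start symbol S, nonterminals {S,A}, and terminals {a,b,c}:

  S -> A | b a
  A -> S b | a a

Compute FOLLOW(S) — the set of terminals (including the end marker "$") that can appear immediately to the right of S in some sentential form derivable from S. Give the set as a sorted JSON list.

FIRST iteration:
pass 1:
  A via A→a a: +{a}
  S via S→A: +{a}
  S via S→b a: +{b}
  FIRST[S]={a,b}  FIRST[A]={a}
pass 2:
  A via A→S b: +{b}
  FIRST[S]={a,b}  FIRST[A]={a,b}
pass 3: — fixpoint
  FIRST[S]={a,b}  FIRST[A]={a,b}

FOLLOW sets:
seed FOLLOW(S) with $
[1]
  A→S b: FOLLOW(S) ⊇ FIRST(b) = {b}; new: +{b}
  S→A: FOLLOW(A) ⊇ FOLLOW(S) ⊇ {$,b}; new: +{$,b}
  FOLLOW[S]={$,b}  FOLLOW[A]={$,b}
[2] done
  FOLLOW[S]={$,b}  FOLLOW[A]={$,b}

FOLLOW(S) = ["$", "b"]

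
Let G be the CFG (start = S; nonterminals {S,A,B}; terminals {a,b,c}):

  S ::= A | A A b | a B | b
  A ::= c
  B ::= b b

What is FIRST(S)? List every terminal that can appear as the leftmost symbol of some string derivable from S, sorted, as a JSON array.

FIRST iteration:
iter 1:
  A via A→c: +{c}
  B via B→b b: +{b}
  S via S→A: +{c}
  S via S→a B: +{a}
  S via S→b: +{b}
  FIRST[S]={a,b,c}  FIRST[A]={c}  FIRST[B]={b}
iter 2: — fixpoint
  FIRST[S]={a,b,c}  FIRST[A]={c}  FIRST[B]={b}

FIRST(S) = ["a", "b", "c"]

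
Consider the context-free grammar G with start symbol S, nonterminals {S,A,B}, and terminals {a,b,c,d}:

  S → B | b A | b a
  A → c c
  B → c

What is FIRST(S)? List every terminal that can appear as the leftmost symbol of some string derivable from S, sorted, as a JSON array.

FIRST sets, iterate to fixpoint:
[1]
  A via A→c c: +{c}
  B via B→c: +{c}
  S via S→B: +{c}
  S via S→b A: +{b}
  S: {b,c}  A: {c}  B: {c}
[2] done
  S: {b,c}  A: {c}  B: {c}

FIRST(S) = ["b", "c"]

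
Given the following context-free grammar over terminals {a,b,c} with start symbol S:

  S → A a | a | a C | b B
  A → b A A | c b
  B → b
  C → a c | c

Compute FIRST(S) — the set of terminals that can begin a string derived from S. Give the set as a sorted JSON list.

FIRST iteration:
[1]
  A via A→b A A: +{b}
  A via A→c b: +{c}
  B via B→b: +{b}
  C via C→a c: +{a}
  C via C→c: +{c}
  S via S→A a: +{b,c}
  S via S→a: +{a}
  FIRST(S)={a,b,c}  FIRST(A)={b,c}  FIRST(B)={b}  FIRST(C)={a,c}
[2] (no change)
  FIRST(S)={a,b,c}  FIRST(A)={b,c}  FIRST(B)={b}  FIRST(C)={a,c}

FIRST(S) = ["a", "b", "c"]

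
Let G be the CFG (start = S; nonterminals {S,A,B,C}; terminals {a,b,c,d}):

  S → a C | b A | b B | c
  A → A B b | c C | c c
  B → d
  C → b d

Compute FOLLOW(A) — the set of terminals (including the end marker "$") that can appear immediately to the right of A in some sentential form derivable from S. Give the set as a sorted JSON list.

Compute FIRST by fixpoint:
iter 1:
  A via A→c C: +{c}
  B via B→d: +{d}
  C via C→b d: +{b}
  S via S→a C: +{a}
  S via S→b A: +{b}
  S via S→c: +{c}
  FIRST(S)={a,b,c}  FIRST(A)={c}  FIRST(B)={d}  FIRST(C)={b}
iter 2: (stable)
  FIRST(S)={a,b,c}  FIRST(A)={c}  FIRST(B)={d}  FIRST(C)={b}

Compute FOLLOW by fixpoint:
FOLLOW(S) := {$}
round 1:
  A→A B b: FOLLOW(A) ⊇ FIRST(B) = {d}; new: +{d}
  A→A B b: FOLLOW(B) ⊇ FIRST(b) = {b}; new: +{b}
  A→c C: FOLLOW(C) ⊇ FOLLOW(A) ⊇ {d}; new: +{d}
  S→a C: FOLLOW(C) ⊇ FOLLOW(S) ⊇ {$}; new: +{$}
  S→b A: FOLLOW(A) ⊇ FOLLOW(S) ⊇ {$}; new: +{$}
  S→b B: FOLLOW(B) ⊇ FOLLOW(S) ⊇ {$}; new: +{$}
  S: {$}  A: {$,d}  B: {$,b}  C: {$,d}
round 2: done
  S: {$}  A: {$,d}  B: {$,b}  C: {$,d}

FOLLOW(A) = ["$", "d"]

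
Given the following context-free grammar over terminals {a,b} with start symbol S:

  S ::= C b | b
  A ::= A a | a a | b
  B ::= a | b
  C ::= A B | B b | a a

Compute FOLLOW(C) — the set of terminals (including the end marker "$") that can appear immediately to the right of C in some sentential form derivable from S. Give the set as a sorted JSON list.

Compute FIRST by fixpoint:
[1]
  A via A→a a: +{a}
  A via A→b: +{b}
  B via B→a: +{a}
  B via B→b: +{b}
  C via C→A B: +{a,b}
  S via S→C b: +{a,b}
  FIRST[S]={a,b}  FIRST[A]={a,b}  FIRST[B]={a,b}  FIRST[C]={a,b}
[2] (no change)
  FIRST[S]={a,b}  FIRST[A]={a,b}  FIRST[B]={a,b}  FIRST[C]={a,b}

FOLLOW sets:
initialize: $ ∈ FOLLOW(S)
[1]
  A→A a: FOLLOW(A) ⊇ FIRST(a) = {a}; new: +{a}
  C→A B: FOLLOW(A) ⊇ FIRST(B) = {a,b}; new: +{b}
  C→B b: FOLLOW(B) ⊇ FIRST(b) = {b}; new: +{b}
  S→C b: FOLLOW(C) ⊇ FIRST(b) = {b}; new: +{b}
  S: {$}  A: {a,b}  B: {b}  C: {b}
[2] (stable)
  S: {$}  A: {a,b}  B: {b}  C: {b}

FOLLOW(C) = ["b"]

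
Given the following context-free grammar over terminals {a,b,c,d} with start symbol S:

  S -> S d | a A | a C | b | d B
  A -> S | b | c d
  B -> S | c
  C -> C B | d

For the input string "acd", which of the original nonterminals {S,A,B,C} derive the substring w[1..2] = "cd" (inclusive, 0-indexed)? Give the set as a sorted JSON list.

CNF form of G:
  S -> S T0 | T0 B | T1 A | T1 C | b
  A -> S T0 | T0 B | T1 A | T1 C | T2 T0 | b
  B -> S T0 | T0 B | T1 A | T1 C | b | c
  C -> C B | d
  T0 -> d
  T1 -> a
  T2 -> c

CYK fill, restricted to cells inside w[1..2]:
  T[1,1] 'c' = {B,T2}  orig:{B}
  T[2,2] 'd' = {C,T0}  orig:{C}
  T[1,2] 'cd' = {A}

Original NTs in T[1,2] deriving "cd": ["A"]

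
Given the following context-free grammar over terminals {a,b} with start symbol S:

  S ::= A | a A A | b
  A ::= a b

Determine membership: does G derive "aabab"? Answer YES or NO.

CNF form of G:
  S -> T0 T1 | T0 X2 | b
  A -> T0 T1
  T0 -> a
  T1 -> b
  X2 -> A A

CYK table (by increasing span):
  T[0,0] 'a' = {T0}  orig:{}
  T[1,1] 'a' = {T0}  orig:{}
  T[2,2] 'b' = {S,T1}  orig:{S}
  T[3,3] 'a' = {T0}  orig:{}
  T[4,4] 'b' = {S,T1}  orig:{S}
  T[0,1] 'aa' = ∅
  T[1,2] 'ab' = {A,S}
  T[2,3] 'ba' = ∅
  T[3,4] 'ab' = {A,S}
  T[0,2] 'aab' = ∅
  T[1,3] 'aba' = ∅
  T[2,4] 'bab' = ∅
  T[0,3] 'aaba' = ∅
  T[1,4] 'abab' = {X2}  orig:{}
  T[0,4] 'aabab' = {S}

S ∈ T[0,4] ⇒ YES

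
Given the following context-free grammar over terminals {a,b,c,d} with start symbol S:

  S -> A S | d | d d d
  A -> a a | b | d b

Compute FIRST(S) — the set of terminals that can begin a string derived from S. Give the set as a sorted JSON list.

FIRST iteration:
iter 1:
  A via A→a a: +{a}
  A via A→b: +{b}
  A via A→d b: +{d}
  S via S→A S: +{a,b,d}
  FIRST[S]={a,b,d}  FIRST[A]={a,b,d}
iter 2: (no change)
  FIRST[S]={a,b,d}  FIRST[A]={a,b,d}

FIRST(S) = ["a", "b", "d"]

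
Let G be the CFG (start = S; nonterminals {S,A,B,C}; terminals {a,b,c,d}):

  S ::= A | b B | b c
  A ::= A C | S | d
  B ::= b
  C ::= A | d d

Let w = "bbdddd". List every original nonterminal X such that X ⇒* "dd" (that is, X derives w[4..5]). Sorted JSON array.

CNF form of G:
  S -> A C | T0 B | T0 T1 | d
  A -> A C | T0 B | T0 T1 | d
  B -> b
  C -> A C | T0 B | T0 T1 | T2 T2 | d
  T0 -> b
  T1 -> c
  T2 -> d

CYK table (by increasing span) (cells [i..j] with 4 ≤ i ≤ j ≤ 5 only):
  [4..4]={A,C,S,T2}  "d"  orig:{A,C,S}
  [5..5]={A,C,S,T2}  "d"  orig:{A,C,S}
  [4..5]={A,C,S}  "dd"

Original NTs in T[4,5] deriving "dd": ["A", "C", "S"]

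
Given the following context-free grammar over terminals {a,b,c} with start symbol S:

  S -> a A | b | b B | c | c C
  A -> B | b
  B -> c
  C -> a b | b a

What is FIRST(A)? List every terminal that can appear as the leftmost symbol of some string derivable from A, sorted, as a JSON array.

FIRST iteration:
pass 1:
  A via A→b: +{b}
  B via B→c: +{c}
  C via C→a b: +{a}
  C via C→b a: +{b}
  S via S→a A: +{a}
  S via S→b: +{b}
  S via S→c: +{c}
  FIRST(S)={a,b,c}  FIRST(A)={b}  FIRST(B)={c}  FIRST(C)={a,b}
pass 2:
  A via A→B: +{c}
  FIRST(S)={a,b,c}  FIRST(A)={b,c}  FIRST(B)={c}  FIRST(C)={a,b}
pass 3: (stable)
  FIRST(S)={a,b,c}  FIRST(A)={b,c}  FIRST(B)={c}  FIRST(C)={a,b}

FIRST(A) = ["b", "c"]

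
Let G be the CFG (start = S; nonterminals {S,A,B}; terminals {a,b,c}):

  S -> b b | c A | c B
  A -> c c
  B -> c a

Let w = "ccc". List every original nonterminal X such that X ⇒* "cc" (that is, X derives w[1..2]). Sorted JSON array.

Convert to CNF:
  S -> T0 A | T0 B | T2 T2
  A -> T0 T0
  B -> T0 T1
  T0 -> c
  T1 -> a
  T2 -> b

Fill CYK table bottom-up (cells [i..j] with 1 ≤ i ≤ j ≤ 2 only):
  cell(1,1) c: {T0}  orig:{}
  cell(2,2) c: {T0}  orig:{}
  cell(1,2) cc: {A}

Original NTs in T[1,2] deriving "cc": ["A"]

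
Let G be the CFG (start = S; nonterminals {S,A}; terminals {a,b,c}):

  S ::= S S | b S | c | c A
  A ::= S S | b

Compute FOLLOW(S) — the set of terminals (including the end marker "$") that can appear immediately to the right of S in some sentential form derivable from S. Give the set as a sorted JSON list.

FIRST sets, iterate to fixpoint:
iter 1:
  A via A→b: +{b}
  S via S→b S: +{b}
  S via S→c: +{c}
  S: {b,c}  A: {b}
iter 2:
  A via A→S S: +{c}
  S: {b,c}  A: {b,c}
iter 3: — fixpoint
  S: {b,c}  A: {b,c}

Compute FOLLOW by fixpoint:
initialize: $ ∈ FOLLOW(S)
iter 1:
  A→S S: FOLLOW(S) ⊇ FIRST(S) = {b,c}; new: +{b,c}
  S→c A: FOLLOW(A) ⊇ FOLLOW(S) ⊇ {$,b,c}; new: +{$,b,c}
  FOLLOW[S]={$,b,c}  FOLLOW[A]={$,b,c}
iter 2: done
  FOLLOW[S]={$,b,c}  FOLLOW[A]={$,b,c}

FOLLOW(S) = ["$", "b", "c"]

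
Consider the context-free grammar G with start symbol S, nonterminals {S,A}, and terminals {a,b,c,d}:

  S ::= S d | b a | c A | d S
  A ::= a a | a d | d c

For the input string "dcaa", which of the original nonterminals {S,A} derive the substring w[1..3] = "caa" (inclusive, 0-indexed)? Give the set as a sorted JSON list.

CNF form of G:
  S -> S T1 | T1 S | T2 A | T3 T0
  A -> T0 T0 | T0 T1 | T1 T2
  T0 -> a
  T1 -> d
  T2 -> c
  T3 -> b

Fill CYK table bottom-up, restricted to cells inside w[1..3]:
  T[1,1] 'c' = {T2}  orig:{}
  T[2,2] 'a' = {T0}  orig:{}
  T[3,3] 'a' = {T0}  orig:{}
  T[1,2] 'ca' = ∅
  T[2,3] 'aa' = {A}
  T[1,3] 'caa' = {S}

Original NTs in T[1,3] deriving "caa": ["S"]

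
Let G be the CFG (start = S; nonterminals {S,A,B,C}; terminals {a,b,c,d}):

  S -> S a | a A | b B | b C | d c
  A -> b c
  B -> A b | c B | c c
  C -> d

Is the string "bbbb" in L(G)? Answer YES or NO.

CNF form of G:
  S -> S T2 | T0 B | T0 C | T2 A | T3 T1
  A -> T0 T1
  B -> A T0 | T1 B | T1 T1
  C -> d
  T0 -> b
  T1 -> c
  T2 -> a
  T3 -> d

CYK fill:
  T[0,0] 'b' = {T0}  orig:{}
  T[1,1] 'b' = {T0}  orig:{}
  T[2,2] 'b' = {T0}  orig:{}
  T[3,3] 'b' = {T0}  orig:{}
  T[0,1] 'bb' = ∅
  T[1,2] 'bb' = ∅
  T[2,3] 'bb' = ∅
  T[0,2] 'bbb' = ∅
  T[1,3] 'bbb' = ∅
  T[0,3] 'bbbb' = ∅

S ∉ T[0,3] ⇒ NO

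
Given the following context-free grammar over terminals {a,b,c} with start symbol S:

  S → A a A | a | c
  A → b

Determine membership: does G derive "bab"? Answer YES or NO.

Convert to CNF:
  S -> A X1 | a | c
  A -> b
  T0 -> a
  X1 -> T0 A

CYK table (by increasing span):
  T[0,0] 'b' = {A}
  T[1,1] 'a' = {S,T0}  orig:{S}
  T[2,2] 'b' = {A}
  T[0,1] 'ba' = ∅
  T[1,2] 'ab' = {X1}  orig:{}
  T[0,2] 'bab' = {S}

S ∈ T[0,2] ⇒ YES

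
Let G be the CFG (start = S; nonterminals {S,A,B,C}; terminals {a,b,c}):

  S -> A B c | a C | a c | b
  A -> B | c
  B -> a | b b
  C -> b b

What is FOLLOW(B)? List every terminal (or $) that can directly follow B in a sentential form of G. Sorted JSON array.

Compute FIRST by fixpoint:
iter 1:
  A via A→c: +{c}
  B via B→a: +{a}
  B via B→b b: +{b}
  C via C→b b: +{b}
  S via S→A B c: +{c}
  S via S→a C: +{a}
  S via S→b: +{b}
  FIRST(S)={a,b,c}  FIRST(A)={c}  FIRST(B)={a,b}  FIRST(C)={b}
iter 2:
  A via A→B: +{a,b}
  FIRST(S)={a,b,c}  FIRST(A)={a,b,c}  FIRST(B)={a,b}  FIRST(C)={b}
iter 3: (stable)
  FIRST(S)={a,b,c}  FIRST(A)={a,b,c}  FIRST(B)={a,b}  FIRST(C)={b}

Compute FOLLOW by fixpoint:
FOLLOW(S) := {$}
[1]
  S→A B c: FOLLOW(A) ⊇ FIRST(B) = {a,b}; new: +{a,b}
  S→A B c: FOLLOW(B) ⊇ FIRST(c) = {c}; new: +{c}
  S→a C: FOLLOW(C) ⊇ FOLLOW(S) ⊇ {$}; new: +{$}
  S: {$}  A: {a,b}  B: {c}  C: {$}
[2]
  A→B: FOLLOW(B) ⊇ FOLLOW(A) ⊇ {a,b}; new: +{a,b}
  S: {$}  A: {a,b}  B: {a,b,c}  C: {$}
[3] (no change)
  S: {$}  A: {a,b}  B: {a,b,c}  C: {$}

FOLLOW(B) = ["a", "b", "c"]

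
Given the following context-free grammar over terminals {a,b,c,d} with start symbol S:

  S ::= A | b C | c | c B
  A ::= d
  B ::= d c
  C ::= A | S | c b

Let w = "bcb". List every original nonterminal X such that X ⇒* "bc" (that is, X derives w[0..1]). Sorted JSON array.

CNF form of G:
  S -> T1 B | T2 C | c | d
  A -> d
  B -> T0 T1
  C -> T1 B | T1 T2 | T2 C | c | d
  T0 -> d
  T1 -> c
  T2 -> b

CYK table (by increasing span), restricted to cells inside w[0..1]:
  T[0,0] 'b' = {T2}  orig:{}
  T[1,1] 'c' = {C,S,T1}  orig:{C,S}
  T[0,1] 'bc' = {C,S}

Original NTs in T[0,1] deriving "bc": ["C", "S"]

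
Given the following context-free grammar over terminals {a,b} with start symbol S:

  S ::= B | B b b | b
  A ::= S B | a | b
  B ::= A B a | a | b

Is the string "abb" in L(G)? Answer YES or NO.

CNF form of G:
  S -> A X3 | B X4 | a | b
  A -> S B | a | b
  B -> A X2 | a | b
  T0 -> a
  T1 -> b
  X2 -> B T0
  X3 -> B T0
  X4 -> T1 T1

Fill CYK table bottom-up:
  [0..0]={A,B,S,T0}  "a"  orig:{A,B,S}
  [1..1]={A,B,S,T1}  "b"  orig:{A,B,S}
  [2..2]={A,B,S,T1}  "b"  orig:{A,B,S}
  [0..1]={A}  "ab"
  [1..2]={A,X4}  "bb"  orig:{A}
  [0..2]={S}  "abb"

S ∈ T[0,2] ⇒ YES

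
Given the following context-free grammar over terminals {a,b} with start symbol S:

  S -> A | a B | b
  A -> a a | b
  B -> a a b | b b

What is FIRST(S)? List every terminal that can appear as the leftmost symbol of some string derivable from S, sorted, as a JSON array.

FIRST sets, iterate to fixpoint:
[1]
  A via A→a a: +{a}
  A via A→b: +{b}
  B via B→a a b: +{a}
  B via B→b b: +{b}
  S via S→A: +{a,b}
  FIRST[S]={a,b}  FIRST[A]={a,b}  FIRST[B]={a,b}
[2] (stable)
  FIRST[S]={a,b}  FIRST[A]={a,b}  FIRST[B]={a,b}

FIRST(S) = ["a", "b"]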